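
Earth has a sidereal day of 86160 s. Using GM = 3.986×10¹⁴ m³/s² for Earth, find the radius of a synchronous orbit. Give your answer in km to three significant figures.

r_sync ≈ 42200 km

A synchronous orbit has period T, so by Kepler's third law a = (μT²/4π²)^(1/3).
μT²/4π² = 3.986×10¹⁴ × (8.616×10⁴)² / 39.48 = 7.495×10²² m³.
a = 4.216×10⁷ m = 42163 km.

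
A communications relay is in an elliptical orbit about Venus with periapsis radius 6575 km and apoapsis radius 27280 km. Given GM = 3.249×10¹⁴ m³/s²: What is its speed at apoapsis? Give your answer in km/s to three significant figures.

v ≈ 2.15 km/s

Semi-major axis a = (r_p + r_a)/2 = 16928 km = 1.693×10⁷ m.
Vis-viva: v² = μ(2/r − 1/a) = 3.249×10¹⁴ × (7.331×10⁻⁸ − 5.908×10⁻⁸) = 4.626×10⁶ m²/s².
v = 2151 m/s = 2.151 km/s.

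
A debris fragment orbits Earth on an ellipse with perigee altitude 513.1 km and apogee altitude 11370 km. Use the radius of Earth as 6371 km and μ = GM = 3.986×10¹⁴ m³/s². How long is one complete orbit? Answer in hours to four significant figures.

r_p = 6371 + 513.1 = 6884.1 km = 6.8841×10⁶ m.
r_a = 6371 + 11370 = 17741 km = 1.7741×10⁷ m.
Semi-major axis a = (r_p + r_a)/2 = (6884.1 + 17741)/2 = 12313 km = 1.231×10⁷ m.
By Kepler's third law T = 2π√(a³/μ) = 2π × 2.164×10³ = 1.360×10⁴ s.
= 3.777 hours.

T ≈ 3.777 hours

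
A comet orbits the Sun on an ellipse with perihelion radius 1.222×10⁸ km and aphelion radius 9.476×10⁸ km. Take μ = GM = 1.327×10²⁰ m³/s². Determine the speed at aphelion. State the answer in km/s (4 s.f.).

Semi-major axis a = (r_p + r_a)/2 = 5.3490×10⁸ km = 5.349×10¹¹ m.
Vis-viva: v² = μ(2/r − 1/a) = 1.327×10²⁰ × (2.111×10⁻¹² − 1.870×10⁻¹²) = 3.199×10⁷ m²/s².
v = 5656 m/s = 5.656 km/s.

v ≈ 5.656 km/s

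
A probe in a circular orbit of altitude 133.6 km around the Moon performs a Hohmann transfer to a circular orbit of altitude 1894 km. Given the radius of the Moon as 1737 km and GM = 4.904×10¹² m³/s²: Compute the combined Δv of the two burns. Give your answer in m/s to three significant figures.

r₁ = 1737 + 133.6 = 1870.6 km = 1.8706×10⁶ m.
r₂ = 1737 + 1894 = 3631.0 km = 3.6310×10⁶ m.
Transfer ellipse a_t = (r₁ + r₂)/2 = 2.751×10⁶ m.
At r₁: circular v_c1 = √(μ/r₁) = 1619 m/s; transfer-perilune v_p = √[μ(2/r₁ − 1/a_t)] = 1860 m/s.
Δv₁ = v_p − v_c1 = 241.1 m/s.
At r₂: circular v_c2 = √(μ/r₂) = 1162 m/s; transfer-apolune v_a = √[μ(2/r₂ − 1/a_t)] = 958.3 m/s.
Δv₂ = v_c2 − v_a = 203.8 m/s.
Total Δv = Δv₁ + Δv₂ = 444.9 m/s.

Δv_total ≈ 445 m/s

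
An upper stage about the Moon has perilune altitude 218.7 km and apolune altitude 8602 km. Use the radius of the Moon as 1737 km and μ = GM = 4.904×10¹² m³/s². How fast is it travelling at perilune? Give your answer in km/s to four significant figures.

r_p = 1737 + 218.7 = 1955.7 km = 1.9557×10⁶ m.
r_a = 1737 + 8602 = 10339 km = 1.0339×10⁷ m.
Semi-major axis a = (r_p + r_a)/2 = 6147.4 km = 6.147×10⁶ m.
Vis-viva: v² = μ(2/r − 1/a) = 4.904×10¹² × (1.023×10⁻⁶ − 1.627×10⁻⁷) = 4.217×10⁶ m²/s².
v = 2054 m/s = 2.054 km/s.

v ≈ 2.054 km/s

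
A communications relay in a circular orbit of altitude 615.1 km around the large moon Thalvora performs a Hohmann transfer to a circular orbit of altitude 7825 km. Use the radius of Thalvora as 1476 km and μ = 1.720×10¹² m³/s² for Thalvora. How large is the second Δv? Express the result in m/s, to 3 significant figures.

r₁ = 1476 + 615.1 = 2091.1 km = 2.0911×10⁶ m.
r₂ = 1476 + 7825 = 9301.0 km = 9.3010×10⁶ m.
Transfer ellipse a_t = (r₁ + r₂)/2 = 5.696×10⁶ m.
At r₁: circular v_c1 = √(μ/r₁) = 906.9 m/s; transfer-periapsis v_p = √[μ(2/r₁ − 1/a_t)] = 1159 m/s.
At r₂: circular v_c2 = √(μ/r₂) = 430.0 m/s; transfer-apoapsis v_a = √[μ(2/r₂ − 1/a_t)] = 260.6 m/s.
Δv₂ = v_c2 − v_a = 169.5 m/s.

Δv ≈ 169 m/s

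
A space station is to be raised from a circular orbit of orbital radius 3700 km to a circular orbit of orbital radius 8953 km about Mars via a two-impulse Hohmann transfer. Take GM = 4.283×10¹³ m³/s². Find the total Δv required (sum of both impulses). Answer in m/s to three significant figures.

Δv_total ≈ 1160 m/s

r₁ = 3700 km = 3.700×10⁶ m.
r₂ = 8953 km = 8.953×10⁶ m.
Transfer ellipse a_t = (r₁ + r₂)/2 = 6.326×10⁶ m.
At r₁: circular v_c1 = √(μ/r₁) = 3402 m/s; transfer-periapsis v_p = √[μ(2/r₁ − 1/a_t)] = 4047 m/s.
Δv₁ = v_p − v_c1 = 645.1 m/s.
At r₂: circular v_c2 = √(μ/r₂) = 2187 m/s; transfer-apoapsis v_a = √[μ(2/r₂ − 1/a_t)] = 1673 m/s.
Δv₂ = v_c2 − v_a = 514.5 m/s.
Total Δv = Δv₁ + Δv₂ = 1160 m/s.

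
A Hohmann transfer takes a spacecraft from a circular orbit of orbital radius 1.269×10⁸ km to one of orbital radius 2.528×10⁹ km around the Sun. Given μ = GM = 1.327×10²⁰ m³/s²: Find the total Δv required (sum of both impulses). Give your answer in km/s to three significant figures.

r₁ = 1.269×10⁸ km = 1.269×10¹¹ m.
r₂ = 2.528×10⁹ km = 2.528×10¹² m.
Transfer ellipse a_t = (r₁ + r₂)/2 = 1.327×10¹² m.
At r₁: circular v_c1 = √(μ/r₁) = 32340 m/s; transfer-perihelion v_p = √[μ(2/r₁ − 1/a_t)] = 44630 m/s.
Δv₁ = v_p − v_c1 = 12290 m/s.
At r₂: circular v_c2 = √(μ/r₂) = 7245 m/s; transfer-aphelion v_a = √[μ(2/r₂ − 1/a_t)] = 2240 m/s.
Δv₂ = v_c2 − v_a = 5005 m/s.
Total Δv = Δv₁ + Δv₂ = 17290 m/s = 17.29 km/s.

Δv_total ≈ 17.3 km/s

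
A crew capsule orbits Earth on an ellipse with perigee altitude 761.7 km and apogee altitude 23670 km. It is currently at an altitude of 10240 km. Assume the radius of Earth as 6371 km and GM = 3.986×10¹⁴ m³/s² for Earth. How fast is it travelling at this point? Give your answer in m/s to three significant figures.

r_p = 6371 + 761.7 = 7132.7 km = 7.1327×10⁶ m.
r_a = 6371 + 23670 = 30041 km = 3.0041×10⁷ m.
r = 6371 + 10240 = 16611 km = 1.661×10⁷ m.
Semi-major axis a = (r_p + r_a)/2 = 18587 km = 1.859×10⁷ m.
Vis-viva: v² = μ(2/r − 1/a) = 3.986×10¹⁴ × (1.204×10⁻⁷ − 5.380×10⁻⁸) = 2.655×10⁷ m²/s².
v = 5152 m/s.

v ≈ 5150 m/s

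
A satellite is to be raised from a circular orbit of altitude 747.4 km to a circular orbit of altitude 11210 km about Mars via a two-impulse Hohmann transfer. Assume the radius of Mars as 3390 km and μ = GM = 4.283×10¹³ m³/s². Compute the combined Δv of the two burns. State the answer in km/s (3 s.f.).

r₁ = 3390 + 747.4 = 4137.4 km = 4.1374×10⁶ m.
r₂ = 3390 + 11210 = 14600 km = 1.4600×10⁷ m.
Transfer ellipse a_t = (r₁ + r₂)/2 = 9.369×10⁶ m.
At r₁: circular v_c1 = √(μ/r₁) = 3217 m/s; transfer-periapsis v_p = √[μ(2/r₁ − 1/a_t)] = 4016 m/s.
Δv₁ = v_p − v_c1 = 799.1 m/s.
At r₂: circular v_c2 = √(μ/r₂) = 1713 m/s; transfer-apoapsis v_a = √[μ(2/r₂ − 1/a_t)] = 1138 m/s.
Δv₂ = v_c2 − v_a = 574.6 m/s.
Total Δv = Δv₁ + Δv₂ = 1374 m/s = 1.374 km/s.

Δv_total ≈ 1.37 km/s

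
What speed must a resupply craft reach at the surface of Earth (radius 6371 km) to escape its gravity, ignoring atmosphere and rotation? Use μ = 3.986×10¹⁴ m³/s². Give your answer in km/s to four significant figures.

v_esc ≈ 11.19 km/s

r = R = 6.371×10⁶ m.
Escape speed v_esc = √(2μ/r) = √(2 × 3.986×10¹⁴ / 6.371×10⁶) = √(1.251×10⁸) = 11190 m/s.
= 11.19 km/s.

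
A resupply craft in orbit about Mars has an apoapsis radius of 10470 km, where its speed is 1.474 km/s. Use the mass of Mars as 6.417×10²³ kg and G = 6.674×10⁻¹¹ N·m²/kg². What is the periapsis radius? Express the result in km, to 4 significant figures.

periapsis radius ≈ 3786 km

μ = GM = 6.674×10⁻¹¹ × 6.417×10²³ = 4.283×10¹³ m³/s².
r_a = 1.047×10⁷ m.
Specific energy ε = v²/2 − μ/r = -3.004×10⁶ J/kg, so a = −μ/(2ε) = 7.128×10⁶ m.
The apsides satisfy r_p + r_a = 2a, so the periapsis radius is 2a − r_a = 3.786×10⁶ m = 3786.1 km.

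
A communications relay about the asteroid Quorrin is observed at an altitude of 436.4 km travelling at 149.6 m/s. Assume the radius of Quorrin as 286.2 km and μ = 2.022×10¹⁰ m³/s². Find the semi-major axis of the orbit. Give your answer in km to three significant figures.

r = 286.2 + 436.4 = 722.60 km = 7.226×10⁵ m.
Specific orbital energy ε = v²/2 − μ/r = (149.6)²/2 − 2.022×10¹⁰/7.226×10⁵ = -1.679×10⁴ J/kg.
Since ε = −μ/(2a), a = −μ/(2ε) = 6.021×10⁵ m = 602.07 km.

a ≈ 602 km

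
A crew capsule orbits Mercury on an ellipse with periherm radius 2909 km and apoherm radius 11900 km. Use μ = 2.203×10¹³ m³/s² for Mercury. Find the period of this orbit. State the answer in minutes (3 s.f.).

Semi-major axis a = (r_p + r_a)/2 = (2909.0 + 11900)/2 = 7404.5 km = 7.404×10⁶ m.
By Kepler's third law T = 2π√(a³/μ) = 2π × 4.293×10³ = 2.697×10⁴ s.
= 449.5 minutes.

T ≈ 450 minutes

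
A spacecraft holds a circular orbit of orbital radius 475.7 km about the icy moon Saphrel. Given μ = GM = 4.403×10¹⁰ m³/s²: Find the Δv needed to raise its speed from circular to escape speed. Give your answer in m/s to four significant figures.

r = 475.7 km = 4.757×10⁵ m.
Circular speed v_c = √(μ/r) = 304.2 m/s.
Escape speed v_esc = √(2μ/r) = √2 × v_c = 430.3 m/s.
Δv = v_esc − v_c = 126.0 m/s.

Δv ≈ 126.0 m/s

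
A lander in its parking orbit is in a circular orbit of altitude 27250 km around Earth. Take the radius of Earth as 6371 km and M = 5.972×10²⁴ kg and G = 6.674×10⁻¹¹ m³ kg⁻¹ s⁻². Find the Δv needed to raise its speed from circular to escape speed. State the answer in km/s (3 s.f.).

Δv ≈ 1.43 km/s

μ = GM = 6.674×10⁻¹¹ × 5.972×10²⁴ = 3.986×10¹⁴ m³/s².
r = 6371 + 27250 = 33621 km = 3.3621×10⁷ m.
Circular speed v_c = √(μ/r) = 3443 m/s.
Escape speed v_esc = √(2μ/r) = √2 × v_c = 4869 m/s.
Δv = v_esc − v_c = 1426 m/s = 1.426 km/s.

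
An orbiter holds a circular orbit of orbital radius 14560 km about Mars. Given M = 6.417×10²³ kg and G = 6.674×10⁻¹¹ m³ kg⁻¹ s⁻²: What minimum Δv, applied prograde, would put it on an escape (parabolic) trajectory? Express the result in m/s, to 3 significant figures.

μ = GM = 6.674×10⁻¹¹ × 6.417×10²³ = 4.283×10¹³ m³/s².
r = 14560 km = 1.456×10⁷ m.
Circular speed v_c = √(μ/r) = 1715 m/s.
Escape speed v_esc = √(2μ/r) = √2 × v_c = 2425 m/s.
Δv = v_esc − v_c = 710.4 m/s.

Δv ≈ 710 m/s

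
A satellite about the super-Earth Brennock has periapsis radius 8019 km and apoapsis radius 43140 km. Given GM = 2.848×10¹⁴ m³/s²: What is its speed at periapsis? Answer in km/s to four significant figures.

v ≈ 7.739 km/s

Semi-major axis a = (r_p + r_a)/2 = 25580 km = 2.558×10⁷ m.
Vis-viva: v² = μ(2/r − 1/a) = 2.848×10¹⁴ × (2.494×10⁻⁷ − 3.909×10⁻⁸) = 5.990×10⁷ m²/s².
v = 7739 m/s = 7.739 km/s.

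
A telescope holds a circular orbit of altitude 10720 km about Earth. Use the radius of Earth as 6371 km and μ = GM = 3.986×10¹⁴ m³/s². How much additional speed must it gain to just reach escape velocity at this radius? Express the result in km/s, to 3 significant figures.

Δv ≈ 2.00 km/s

r = 6371 + 10720 = 17091 km = 1.7091×10⁷ m.
Circular speed v_c = √(μ/r) = 4829 m/s.
Escape speed v_esc = √(2μ/r) = √2 × v_c = 6830 m/s.
Δv = v_esc − v_c = 2000 m/s = 2.000 km/s.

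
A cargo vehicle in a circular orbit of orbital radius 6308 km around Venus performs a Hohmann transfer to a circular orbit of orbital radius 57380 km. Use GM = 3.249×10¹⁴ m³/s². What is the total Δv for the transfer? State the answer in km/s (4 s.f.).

Δv_total ≈ 3.777 km/s

r₁ = 6308 km = 6.308×10⁶ m.
r₂ = 57380 km = 5.738×10⁷ m.
Transfer ellipse a_t = (r₁ + r₂)/2 = 3.184×10⁷ m.
At r₁: circular v_c1 = √(μ/r₁) = 7177 m/s; transfer-periapsis v_p = √[μ(2/r₁ − 1/a_t)] = 9634 m/s.
Δv₁ = v_p − v_c1 = 2457 m/s.
At r₂: circular v_c2 = √(μ/r₂) = 2380 m/s; transfer-apoapsis v_a = √[μ(2/r₂ − 1/a_t)] = 1059 m/s.
Δv₂ = v_c2 − v_a = 1320 m/s.
Total Δv = Δv₁ + Δv₂ = 3777 m/s = 3.777 km/s.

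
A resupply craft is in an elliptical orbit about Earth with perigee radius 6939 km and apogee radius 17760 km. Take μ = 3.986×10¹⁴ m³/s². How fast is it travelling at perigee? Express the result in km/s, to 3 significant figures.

v ≈ 9.09 km/s

Semi-major axis a = (r_p + r_a)/2 = 12350 km = 1.235×10⁷ m.
Vis-viva: v² = μ(2/r − 1/a) = 3.986×10¹⁴ × (2.882×10⁻⁷ − 8.097×10⁻⁸) = 8.261×10⁷ m²/s².
v = 9089 m/s = 9.089 km/s.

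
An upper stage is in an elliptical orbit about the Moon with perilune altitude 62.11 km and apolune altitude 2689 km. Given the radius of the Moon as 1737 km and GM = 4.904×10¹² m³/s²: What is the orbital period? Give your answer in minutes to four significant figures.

r_p = 1737 + 62.11 = 1799.1 km = 1.7991×10⁶ m.
r_a = 1737 + 2689 = 4426.0 km = 4.4260×10⁶ m.
Semi-major axis a = (r_p + r_a)/2 = (1799.1 + 4426.0)/2 = 3112.6 km = 3.113×10⁶ m.
By Kepler's third law T = 2π√(a³/μ) = 2π × 2.480×10³ = 1.558×10⁴ s.
= 259.7 minutes.

T ≈ 259.7 minutes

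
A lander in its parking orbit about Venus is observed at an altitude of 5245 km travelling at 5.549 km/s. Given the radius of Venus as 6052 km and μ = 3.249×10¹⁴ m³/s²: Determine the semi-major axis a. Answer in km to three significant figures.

r = 6052 + 5245 = 11297 km = 1.130×10⁷ m.
Vis-viva rearranged: 1/a = 2/r − v²/μ = 1.770×10⁻⁷ − 9.477×10⁻⁸ = 8.227×10⁻⁸ m⁻¹.
a = 1.216×10⁷ m = 12156 km.

a ≈ 12200 km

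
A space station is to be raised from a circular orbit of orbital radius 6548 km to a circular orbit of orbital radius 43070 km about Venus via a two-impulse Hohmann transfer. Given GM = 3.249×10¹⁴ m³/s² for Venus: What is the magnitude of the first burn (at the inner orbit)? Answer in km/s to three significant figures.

r₁ = 6548 km = 6.548×10⁶ m.
r₂ = 43070 km = 4.307×10⁷ m.
Transfer ellipse a_t = (r₁ + r₂)/2 = 2.481×10⁷ m.
At r₁: circular v_c1 = √(μ/r₁) = 7044 m/s; transfer-periapsis v_p = √[μ(2/r₁ − 1/a_t)] = 9281 m/s.
Δv₁ = v_p − v_c1 = 2237 m/s.
= 2.237 km/s.

Δv ≈ 2.24 km/s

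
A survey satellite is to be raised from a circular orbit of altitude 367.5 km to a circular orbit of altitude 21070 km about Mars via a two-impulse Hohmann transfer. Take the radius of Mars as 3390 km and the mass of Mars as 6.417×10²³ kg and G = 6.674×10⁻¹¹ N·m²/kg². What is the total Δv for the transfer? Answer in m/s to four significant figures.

Δv_total ≈ 1710 m/s

μ = GM = 6.674×10⁻¹¹ × 6.417×10²³ = 4.283×10¹³ m³/s².
r₁ = 3390 + 367.5 = 3757.5 km = 3.7575×10⁶ m.
r₂ = 3390 + 21070 = 24460 km = 2.4460×10⁷ m.
Transfer ellipse a_t = (r₁ + r₂)/2 = 1.411×10⁷ m.
At r₁: circular v_c1 = √(μ/r₁) = 3376 m/s; transfer-periapsis v_p = √[μ(2/r₁ − 1/a_t)] = 4445 m/s.
Δv₁ = v_p − v_c1 = 1069 m/s.
At r₂: circular v_c2 = √(μ/r₂) = 1323 m/s; transfer-apoapsis v_a = √[μ(2/r₂ − 1/a_t)] = 682.9 m/s.
Δv₂ = v_c2 − v_a = 640.3 m/s.
Total Δv = Δv₁ + Δv₂ = 1710 m/s.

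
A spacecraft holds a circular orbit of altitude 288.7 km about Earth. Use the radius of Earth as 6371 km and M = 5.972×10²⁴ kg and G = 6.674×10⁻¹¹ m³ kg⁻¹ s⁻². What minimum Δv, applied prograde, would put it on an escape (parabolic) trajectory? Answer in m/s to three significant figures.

Δv ≈ 3200 m/s

μ = GM = 6.674×10⁻¹¹ × 5.972×10²⁴ = 3.986×10¹⁴ m³/s².
r = 6371 + 288.7 = 6659.7 km = 6.6597×10⁶ m.
Circular speed v_c = √(μ/r) = 7736 m/s.
Escape speed v_esc = √(2μ/r) = √2 × v_c = 10940 m/s.
Δv = v_esc − v_c = 3204 m/s.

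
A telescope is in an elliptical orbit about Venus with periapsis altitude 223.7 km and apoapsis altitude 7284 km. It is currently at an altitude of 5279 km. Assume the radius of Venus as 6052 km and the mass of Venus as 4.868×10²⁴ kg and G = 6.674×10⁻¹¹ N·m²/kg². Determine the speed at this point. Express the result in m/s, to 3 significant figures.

μ = GM = 6.674×10⁻¹¹ × 4.868×10²⁴ = 3.249×10¹⁴ m³/s².
r_p = 6052 + 223.7 = 6275.7 km = 6.2757×10⁶ m.
r_a = 6052 + 7284 = 13336 km = 1.3336×10⁷ m.
r = 6052 + 5279 = 11331 km = 1.133×10⁷ m.
Semi-major axis a = (r_p + r_a)/2 = 9805.9 km = 9.806×10⁶ m.
Vis-viva: v² = μ(2/r − 1/a) = 3.249×10¹⁴ × (1.765×10⁻⁷ − 1.020×10⁻⁷) = 2.421×10⁷ m²/s².
v = 4921 m/s.

v ≈ 4920 m/s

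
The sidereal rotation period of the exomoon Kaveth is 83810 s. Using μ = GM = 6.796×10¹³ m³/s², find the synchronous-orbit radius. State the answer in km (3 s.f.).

A synchronous orbit has period T, so by Kepler's third law a = (μT²/4π²)^(1/3).
μT²/4π² = 6.796×10¹³ × (8.381×10⁴)² / 39.48 = 1.209×10²² m³.
a = 2.295×10⁷ m = 22952 km.

r_sync ≈ 23000 km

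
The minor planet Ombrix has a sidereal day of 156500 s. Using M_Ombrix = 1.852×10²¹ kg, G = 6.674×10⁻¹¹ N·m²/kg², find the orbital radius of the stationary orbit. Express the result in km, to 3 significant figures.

r_sync ≈ 4250 km

μ = GM = 6.674×10⁻¹¹ × 1.852×10²¹ = 1.236×10¹¹ m³/s².
A synchronous orbit has period T, so by Kepler's third law a = (μT²/4π²)^(1/3).
μT²/4π² = 1.236×10¹¹ × (1.565×10⁵)² / 39.48 = 7.668×10¹⁹ m³.
a = 4.248×10⁶ m = 4248.5 km.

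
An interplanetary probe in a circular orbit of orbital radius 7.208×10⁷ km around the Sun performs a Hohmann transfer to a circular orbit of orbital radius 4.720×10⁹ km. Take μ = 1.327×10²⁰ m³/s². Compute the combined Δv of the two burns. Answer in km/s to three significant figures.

Δv_total ≈ 21.7 km/s

r₁ = 7.208×10⁷ km = 7.208×10¹⁰ m.
r₂ = 4.720×10⁹ km = 4.720×10¹² m.
Transfer ellipse a_t = (r₁ + r₂)/2 = 2.396×10¹² m.
At r₁: circular v_c1 = √(μ/r₁) = 42910 m/s; transfer-perihelion v_p = √[μ(2/r₁ − 1/a_t)] = 60220 m/s.
Δv₁ = v_p − v_c1 = 17310 m/s.
At r₂: circular v_c2 = √(μ/r₂) = 5302 m/s; transfer-aphelion v_a = √[μ(2/r₂ − 1/a_t)] = 919.7 m/s.
Δv₂ = v_c2 − v_a = 4383 m/s.
Total Δv = Δv₁ + Δv₂ = 21700 m/s = 21.70 km/s.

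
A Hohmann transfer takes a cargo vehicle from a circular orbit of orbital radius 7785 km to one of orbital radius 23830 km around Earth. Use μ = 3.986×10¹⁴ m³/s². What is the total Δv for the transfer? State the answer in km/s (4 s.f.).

r₁ = 7785 km = 7.785×10⁶ m.
r₂ = 23830 km = 2.383×10⁷ m.
Transfer ellipse a_t = (r₁ + r₂)/2 = 1.581×10⁷ m.
At r₁: circular v_c1 = √(μ/r₁) = 7155 m/s; transfer-perigee v_p = √[μ(2/r₁ − 1/a_t)] = 8786 m/s.
Δv₁ = v_p − v_c1 = 1630 m/s.
At r₂: circular v_c2 = √(μ/r₂) = 4090 m/s; transfer-apogee v_a = √[μ(2/r₂ − 1/a_t)] = 2870 m/s.
Δv₂ = v_c2 − v_a = 1220 m/s.
Total Δv = Δv₁ + Δv₂ = 2850 m/s = 2.850 km/s.

Δv_total ≈ 2.850 km/s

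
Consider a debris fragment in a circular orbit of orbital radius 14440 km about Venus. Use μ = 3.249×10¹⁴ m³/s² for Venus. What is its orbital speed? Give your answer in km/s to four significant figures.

r = 14440 km = 1.444×10⁷ m.
For a circular orbit v = √(μ/r) = √(3.249×10¹⁴ / 1.444×10⁷) = √(2.250×10⁷) = 4743 m/s.
That is 4.743 km/s.

v ≈ 4.743 km/s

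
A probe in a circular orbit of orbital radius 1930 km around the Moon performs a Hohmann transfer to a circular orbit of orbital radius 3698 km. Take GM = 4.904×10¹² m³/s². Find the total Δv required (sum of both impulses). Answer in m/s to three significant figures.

Δv_total ≈ 431 m/s

r₁ = 1930 km = 1.930×10⁶ m.
r₂ = 3698 km = 3.698×10⁶ m.
Transfer ellipse a_t = (r₁ + r₂)/2 = 2.814×10⁶ m.
At r₁: circular v_c1 = √(μ/r₁) = 1594 m/s; transfer-perilune v_p = √[μ(2/r₁ − 1/a_t)] = 1827 m/s.
Δv₁ = v_p − v_c1 = 233.3 m/s.
At r₂: circular v_c2 = √(μ/r₂) = 1152 m/s; transfer-apolune v_a = √[μ(2/r₂ − 1/a_t)] = 953.7 m/s.
Δv₂ = v_c2 − v_a = 197.9 m/s.
Total Δv = Δv₁ + Δv₂ = 431.2 m/s.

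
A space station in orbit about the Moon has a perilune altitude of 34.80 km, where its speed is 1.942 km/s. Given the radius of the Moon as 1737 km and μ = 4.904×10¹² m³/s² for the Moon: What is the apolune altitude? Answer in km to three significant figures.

apolune altitude ≈ 2050 km

r_p = 1737 + 34.80 = 1771.8 km = 1.772×10⁶ m.
Specific energy ε = v²/2 − μ/r = -8.821×10⁵ J/kg, so a = −μ/(2ε) = 2.780×10⁶ m.
The apsides satisfy r_p + r_a = 2a, so the apolune radius is 2a − r_p = 3.788×10⁶ m = 3787.5 km.
Apolune altitude = 3787.5 − 1737 = 2050.5 km.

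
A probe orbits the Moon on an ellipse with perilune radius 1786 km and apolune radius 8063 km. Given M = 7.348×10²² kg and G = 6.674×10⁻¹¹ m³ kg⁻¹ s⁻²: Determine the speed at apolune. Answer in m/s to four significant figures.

μ = GM = 6.674×10⁻¹¹ × 7.348×10²² = 4.904×10¹² m³/s².
Semi-major axis a = (r_p + r_a)/2 = 4924.5 km = 4.924×10⁶ m.
Vis-viva: v² = μ(2/r − 1/a) = 4.904×10¹² × (2.480×10⁻⁷ − 2.031×10⁻⁷) = 2.206×10⁵ m²/s².
v = 469.7 m/s.

v ≈ 469.7 m/s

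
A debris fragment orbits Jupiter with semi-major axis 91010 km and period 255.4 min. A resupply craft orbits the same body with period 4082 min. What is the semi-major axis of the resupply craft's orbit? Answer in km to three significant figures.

a₂ ≈ 5.77×10⁵ km

Kepler's third law: a³ ∝ T², so a₂ = a₁ (T₂/T₁)^(2/3).
T₂/T₁ = 15.98, (T₂/T₁)^(2/3) = 6.345.
a₂ = 91010 × 6.345 = 5.775×10⁵ km.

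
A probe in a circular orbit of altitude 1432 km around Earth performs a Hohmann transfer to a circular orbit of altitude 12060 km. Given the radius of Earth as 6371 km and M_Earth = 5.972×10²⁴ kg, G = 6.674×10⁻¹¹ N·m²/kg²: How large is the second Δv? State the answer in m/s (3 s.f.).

μ = GM = 6.674×10⁻¹¹ × 5.972×10²⁴ = 3.986×10¹⁴ m³/s².
r₁ = 6371 + 1432 = 7803.0 km = 7.8030×10⁶ m.
r₂ = 6371 + 12060 = 18431 km = 1.8431×10⁷ m.
Transfer ellipse a_t = (r₁ + r₂)/2 = 1.312×10⁷ m.
At r₁: circular v_c1 = √(μ/r₁) = 7147 m/s; transfer-perigee v_p = √[μ(2/r₁ − 1/a_t)] = 8472 m/s.
At r₂: circular v_c2 = √(μ/r₂) = 4650 m/s; transfer-apogee v_a = √[μ(2/r₂ − 1/a_t)] = 3587 m/s.
Δv₂ = v_c2 − v_a = 1064 m/s.

Δv ≈ 1060 m/s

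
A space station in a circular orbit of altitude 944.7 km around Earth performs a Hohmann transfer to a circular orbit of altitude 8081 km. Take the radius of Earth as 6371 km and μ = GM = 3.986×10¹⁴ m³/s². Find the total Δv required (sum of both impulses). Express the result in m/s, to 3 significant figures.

Δv_total ≈ 2070 m/s

r₁ = 6371 + 944.7 = 7315.7 km = 7.3157×10⁶ m.
r₂ = 6371 + 8081 = 14452 km = 1.4452×10⁷ m.
Transfer ellipse a_t = (r₁ + r₂)/2 = 1.088×10⁷ m.
At r₁: circular v_c1 = √(μ/r₁) = 7381 m/s; transfer-perigee v_p = √[μ(2/r₁ − 1/a_t)] = 8506 m/s.
Δv₁ = v_p − v_c1 = 1124 m/s.
At r₂: circular v_c2 = √(μ/r₂) = 5252 m/s; transfer-apogee v_a = √[μ(2/r₂ − 1/a_t)] = 4306 m/s.
Δv₂ = v_c2 − v_a = 946.1 m/s.
Total Δv = Δv₁ + Δv₂ = 2070 m/s.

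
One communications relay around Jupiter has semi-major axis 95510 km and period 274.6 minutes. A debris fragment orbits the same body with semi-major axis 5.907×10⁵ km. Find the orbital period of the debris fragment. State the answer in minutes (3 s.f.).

Kepler's third law: T² ∝ a³, so T₂ = T₁ (a₂/a₁)^(3/2).
a₂/a₁ = 6.185, (a₂/a₁)^(3/2) = 15.38.
T₂ = 274.6 × 15.38 = 4224 minutes.

T₂ ≈ 4220 minutes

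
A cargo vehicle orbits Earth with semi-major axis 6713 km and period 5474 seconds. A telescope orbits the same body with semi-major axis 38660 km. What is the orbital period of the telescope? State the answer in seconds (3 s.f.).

T₂ ≈ 75700 seconds

Kepler's third law: T² ∝ a³, so T₂ = T₁ (a₂/a₁)^(3/2).
a₂/a₁ = 5.759, (a₂/a₁)^(3/2) = 13.82.
T₂ = 5474 × 13.82 = 75650 seconds.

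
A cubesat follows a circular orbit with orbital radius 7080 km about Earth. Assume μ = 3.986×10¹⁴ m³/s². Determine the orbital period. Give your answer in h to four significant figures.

T ≈ 1.647 h

r = 7080 km = 7.080×10⁶ m.
Kepler's third law: T = 2π√(r³/μ) = 2π√((7.080×10⁶)³ / 3.986×10¹⁴).
r³/μ = 8.904×10⁵ s², so T = 2π × 9.436×10² = 5.929×10³ s.
Converting: 5.929×10³ s ÷ 3600 = 1.647 h.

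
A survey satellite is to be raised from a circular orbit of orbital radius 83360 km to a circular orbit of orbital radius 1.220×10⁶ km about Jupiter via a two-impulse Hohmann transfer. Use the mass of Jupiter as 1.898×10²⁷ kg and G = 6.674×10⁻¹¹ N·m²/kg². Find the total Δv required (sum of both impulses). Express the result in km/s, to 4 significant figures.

μ = GM = 6.674×10⁻¹¹ × 1.898×10²⁷ = 1.267×10¹⁷ m³/s².
r₁ = 83360 km = 8.336×10⁷ m.
r₂ = 1.220×10⁶ km = 1.220×10⁹ m.
Transfer ellipse a_t = (r₁ + r₂)/2 = 6.517×10⁸ m.
At r₁: circular v_c1 = √(μ/r₁) = 38980 m/s; transfer-perijove v_p = √[μ(2/r₁ − 1/a_t)] = 53340 m/s.
Δv₁ = v_p − v_c1 = 14350 m/s.
At r₂: circular v_c2 = √(μ/r₂) = 10190 m/s; transfer-apojove v_a = √[μ(2/r₂ − 1/a_t)] = 3644 m/s.
Δv₂ = v_c2 − v_a = 6545 m/s.
Total Δv = Δv₁ + Δv₂ = 20900 m/s = 20.90 km/s.

Δv_total ≈ 20.90 km/s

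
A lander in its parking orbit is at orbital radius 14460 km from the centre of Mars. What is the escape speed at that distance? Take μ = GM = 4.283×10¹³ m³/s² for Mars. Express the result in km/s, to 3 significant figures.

r = 14460 km = 1.446×10⁷ m.
Escape speed v_esc = √(2μ/r) = √(2 × 4.283×10¹³ / 1.446×10⁷) = √(5.924×10⁶) = 2434 m/s.
= 2.434 km/s.

v_esc ≈ 2.43 km/s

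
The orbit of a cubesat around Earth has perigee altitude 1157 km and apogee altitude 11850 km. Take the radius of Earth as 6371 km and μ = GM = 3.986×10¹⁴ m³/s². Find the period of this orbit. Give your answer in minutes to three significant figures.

r_p = 6371 + 1157 = 7528.0 km = 7.5280×10⁶ m.
r_a = 6371 + 11850 = 18221 km = 1.8221×10⁷ m.
Semi-major axis a = (r_p + r_a)/2 = (7528.0 + 18221)/2 = 12874 km = 1.287×10⁷ m.
By Kepler's third law T = 2π√(a³/μ) = 2π × 2.314×10³ = 1.454×10⁴ s.
= 242.3 minutes.

T ≈ 242 minutes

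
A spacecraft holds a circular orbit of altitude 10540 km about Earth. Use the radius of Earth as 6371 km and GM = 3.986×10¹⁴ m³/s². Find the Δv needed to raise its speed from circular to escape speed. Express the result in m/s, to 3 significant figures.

r = 6371 + 10540 = 16911 km = 1.6911×10⁷ m.
Circular speed v_c = √(μ/r) = 4855 m/s.
Escape speed v_esc = √(2μ/r) = √2 × v_c = 6866 m/s.
Δv = v_esc − v_c = 2011 m/s.

Δv ≈ 2010 m/s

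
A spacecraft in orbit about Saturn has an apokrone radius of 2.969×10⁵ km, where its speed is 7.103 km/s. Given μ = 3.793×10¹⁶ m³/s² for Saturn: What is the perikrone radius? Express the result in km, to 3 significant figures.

r_a = 2.969×10⁸ m.
Specific energy ε = v²/2 − μ/r = -1.025×10⁸ J/kg, so a = −μ/(2ε) = 1.850×10⁸ m.
The apsides satisfy r_p + r_a = 2a, so the perikrone radius is 2a − r_a = 7.305×10⁷ m = 73051 km.

perikrone radius ≈ 73100 km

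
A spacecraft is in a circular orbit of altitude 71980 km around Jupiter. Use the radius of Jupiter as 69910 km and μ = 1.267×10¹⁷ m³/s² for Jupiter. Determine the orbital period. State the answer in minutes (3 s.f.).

T ≈ 497 minutes

r = 69910 + 71980 = 141890 km = 1.4189×10⁸ m.
Kepler's third law: T = 2π√(r³/μ) = 2π√((1.419×10⁸)³ / 1.267×10¹⁷).
r³/μ = 2.255×10⁷ s², so T = 2π × 4.748×10³ = 2.983×10⁴ s.
Converting: 2.983×10⁴ s ÷ 60.00 = 497.2 minutes.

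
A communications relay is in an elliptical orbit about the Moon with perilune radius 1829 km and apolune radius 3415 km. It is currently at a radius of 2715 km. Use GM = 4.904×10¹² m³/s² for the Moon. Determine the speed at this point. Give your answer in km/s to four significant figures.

Semi-major axis a = (r_p + r_a)/2 = 2622.0 km = 2.622×10⁶ m.
Vis-viva: v² = μ(2/r − 1/a) = 4.904×10¹² × (7.366×10⁻⁷ − 3.814×10⁻⁷) = 1.742×10⁶ m²/s².
v = 1320 m/s = 1.320 km/s.

v ≈ 1.320 km/s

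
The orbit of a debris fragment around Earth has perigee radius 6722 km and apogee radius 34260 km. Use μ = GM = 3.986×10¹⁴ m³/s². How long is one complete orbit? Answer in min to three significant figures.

Semi-major axis a = (r_p + r_a)/2 = (6722.0 + 34260)/2 = 20491 km = 2.049×10⁷ m.
By Kepler's third law T = 2π√(a³/μ) = 2π × 4.646×10³ = 2.919×10⁴ s.
= 486.5 min.

T ≈ 487 min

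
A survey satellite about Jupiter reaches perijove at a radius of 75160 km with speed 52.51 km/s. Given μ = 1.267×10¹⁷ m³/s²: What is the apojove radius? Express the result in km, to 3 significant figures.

r_p = 7.516×10⁷ m.
Specific energy ε = v²/2 − μ/r = -3.071×10⁸ J/kg, so a = −μ/(2ε) = 2.063×10⁸ m.
The apsides satisfy r_p + r_a = 2a, so the apojove radius is 2a − r_p = 3.374×10⁸ m = 3.3743×10⁵ km.

apojove radius ≈ 3.37×10⁵ km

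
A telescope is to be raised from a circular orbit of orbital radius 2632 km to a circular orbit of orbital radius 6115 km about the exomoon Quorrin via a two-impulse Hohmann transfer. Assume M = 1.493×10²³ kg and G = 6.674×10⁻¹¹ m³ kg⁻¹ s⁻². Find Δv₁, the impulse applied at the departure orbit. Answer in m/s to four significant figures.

Δv ≈ 355.0 m/s

μ = GM = 6.674×10⁻¹¹ × 1.493×10²³ = 9.964×10¹² m³/s².
r₁ = 2632 km = 2.632×10⁶ m.
r₂ = 6115 km = 6.115×10⁶ m.
Transfer ellipse a_t = (r₁ + r₂)/2 = 4.374×10⁶ m.
At r₁: circular v_c1 = √(μ/r₁) = 1946 m/s; transfer-periapsis v_p = √[μ(2/r₁ − 1/a_t)] = 2301 m/s.
Δv₁ = v_p − v_c1 = 355.0 m/s.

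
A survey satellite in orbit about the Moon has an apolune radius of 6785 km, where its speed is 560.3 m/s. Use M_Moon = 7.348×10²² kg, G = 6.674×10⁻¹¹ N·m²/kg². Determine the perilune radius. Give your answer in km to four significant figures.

perilune radius ≈ 1882 km

μ = GM = 6.674×10⁻¹¹ × 7.348×10²² = 4.904×10¹² m³/s².
r_a = 6.785×10⁶ m.
Specific energy ε = v²/2 − μ/r = -5.658×10⁵ J/kg, so a = −μ/(2ε) = 4.334×10⁶ m.
The apsides satisfy r_p + r_a = 2a, so the perilune radius is 2a − r_a = 1.882×10⁶ m = 1882.3 km.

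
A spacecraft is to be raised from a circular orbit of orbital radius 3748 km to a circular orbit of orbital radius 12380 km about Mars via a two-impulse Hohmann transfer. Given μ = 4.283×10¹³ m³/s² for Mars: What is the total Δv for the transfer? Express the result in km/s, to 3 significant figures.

Δv_total ≈ 1.40 km/s

r₁ = 3748 km = 3.748×10⁶ m.
r₂ = 12380 km = 1.238×10⁷ m.
Transfer ellipse a_t = (r₁ + r₂)/2 = 8.064×10⁶ m.
At r₁: circular v_c1 = √(μ/r₁) = 3380 m/s; transfer-periapsis v_p = √[μ(2/r₁ − 1/a_t)] = 4189 m/s.
Δv₁ = v_p − v_c1 = 808.1 m/s.
At r₂: circular v_c2 = √(μ/r₂) = 1860 m/s; transfer-apoapsis v_a = √[μ(2/r₂ − 1/a_t)] = 1268 m/s.
Δv₂ = v_c2 − v_a = 591.9 m/s.
Total Δv = Δv₁ + Δv₂ = 1400 m/s = 1.400 km/s.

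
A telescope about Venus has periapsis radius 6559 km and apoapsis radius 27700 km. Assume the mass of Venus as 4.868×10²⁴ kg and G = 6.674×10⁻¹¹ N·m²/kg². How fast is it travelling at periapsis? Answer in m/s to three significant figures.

μ = GM = 6.674×10⁻¹¹ × 4.868×10²⁴ = 3.249×10¹⁴ m³/s².
Semi-major axis a = (r_p + r_a)/2 = 17130 km = 1.713×10⁷ m.
Vis-viva: v² = μ(2/r − 1/a) = 3.249×10¹⁴ × (3.049×10⁻⁷ − 5.838×10⁻⁸) = 8.010×10⁷ m²/s².
v = 8950 m/s.

v ≈ 8950 m/s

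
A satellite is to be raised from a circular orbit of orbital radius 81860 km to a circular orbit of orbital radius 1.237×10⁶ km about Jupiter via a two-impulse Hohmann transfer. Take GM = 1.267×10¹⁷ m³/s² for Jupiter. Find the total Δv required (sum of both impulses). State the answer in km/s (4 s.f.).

Δv_total ≈ 21.10 km/s

r₁ = 81860 km = 8.186×10⁷ m.
r₂ = 1.237×10⁶ km = 1.237×10⁹ m.
Transfer ellipse a_t = (r₁ + r₂)/2 = 6.594×10⁸ m.
At r₁: circular v_c1 = √(μ/r₁) = 39340 m/s; transfer-perijove v_p = √[μ(2/r₁ − 1/a_t)] = 53880 m/s.
Δv₁ = v_p − v_c1 = 14540 m/s.
At r₂: circular v_c2 = √(μ/r₂) = 10120 m/s; transfer-apojove v_a = √[μ(2/r₂ − 1/a_t)] = 3566 m/s.
Δv₂ = v_c2 − v_a = 6555 m/s.
Total Δv = Δv₁ + Δv₂ = 21100 m/s = 21.10 km/s.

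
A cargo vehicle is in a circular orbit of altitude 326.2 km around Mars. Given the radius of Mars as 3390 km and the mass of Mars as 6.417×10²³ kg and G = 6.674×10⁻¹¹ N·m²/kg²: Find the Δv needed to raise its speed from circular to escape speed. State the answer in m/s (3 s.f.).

Δv ≈ 1410 m/s

μ = GM = 6.674×10⁻¹¹ × 6.417×10²³ = 4.283×10¹³ m³/s².
r = 3390 + 326.2 = 3716.2 km = 3.7162×10⁶ m.
Circular speed v_c = √(μ/r) = 3395 m/s.
Escape speed v_esc = √(2μ/r) = √2 × v_c = 4801 m/s.
Δv = v_esc − v_c = 1406 m/s.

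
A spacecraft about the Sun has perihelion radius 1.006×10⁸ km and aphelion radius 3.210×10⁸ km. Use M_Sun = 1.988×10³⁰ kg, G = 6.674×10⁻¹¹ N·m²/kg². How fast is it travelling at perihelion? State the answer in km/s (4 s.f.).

v ≈ 44.81 km/s

μ = GM = 6.674×10⁻¹¹ × 1.988×10³⁰ = 1.327×10²⁰ m³/s².
Semi-major axis a = (r_p + r_a)/2 = 2.1080×10⁸ km = 2.108×10¹¹ m.
Vis-viva: v² = μ(2/r − 1/a) = 1.327×10²⁰ × (1.988×10⁻¹¹ − 4.744×10⁻¹²) = 2.008×10⁹ m²/s².
v = 44810 m/s = 44.81 km/s.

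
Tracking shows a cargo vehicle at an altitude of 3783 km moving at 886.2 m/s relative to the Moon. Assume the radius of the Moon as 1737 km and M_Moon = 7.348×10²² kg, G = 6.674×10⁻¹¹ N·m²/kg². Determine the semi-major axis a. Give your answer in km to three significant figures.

a ≈ 4950 km

μ = GM = 6.674×10⁻¹¹ × 7.348×10²² = 4.904×10¹² m³/s².
r = 1737 + 3783 = 5520.0 km = 5.520×10⁶ m.
Vis-viva rearranged: 1/a = 2/r − v²/μ = 3.623×10⁻⁷ − 1.601×10⁻⁷ = 2.022×10⁻⁷ m⁻¹.
a = 4.946×10⁶ m = 4946.2 km.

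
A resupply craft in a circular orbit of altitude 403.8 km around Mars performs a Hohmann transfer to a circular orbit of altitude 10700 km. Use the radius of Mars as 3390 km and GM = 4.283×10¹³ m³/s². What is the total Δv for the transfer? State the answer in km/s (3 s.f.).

Δv_total ≈ 1.47 km/s

r₁ = 3390 + 403.8 = 3793.8 km = 3.7938×10⁶ m.
r₂ = 3390 + 10700 = 14090 km = 1.4090×10⁷ m.
Transfer ellipse a_t = (r₁ + r₂)/2 = 8.942×10⁶ m.
At r₁: circular v_c1 = √(μ/r₁) = 3360 m/s; transfer-periapsis v_p = √[μ(2/r₁ − 1/a_t)] = 4218 m/s.
Δv₁ = v_p − v_c1 = 857.7 m/s.
At r₂: circular v_c2 = √(μ/r₂) = 1743 m/s; transfer-apoapsis v_a = √[μ(2/r₂ − 1/a_t)] = 1136 m/s.
Δv₂ = v_c2 − v_a = 607.8 m/s.
Total Δv = Δv₁ + Δv₂ = 1466 m/s = 1.466 km/s.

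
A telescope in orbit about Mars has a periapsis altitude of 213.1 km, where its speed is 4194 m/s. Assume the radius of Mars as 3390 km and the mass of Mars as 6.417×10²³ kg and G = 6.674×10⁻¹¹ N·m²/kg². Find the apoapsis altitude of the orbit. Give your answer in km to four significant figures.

apoapsis altitude ≈ 6861 km

μ = GM = 6.674×10⁻¹¹ × 6.417×10²³ = 4.283×10¹³ m³/s².
r_p = 3390 + 213.1 = 3603.1 km = 3.603×10⁶ m.
Specific energy ε = v²/2 − μ/r = -3.091×10⁶ J/kg, so a = −μ/(2ε) = 6.927×10⁶ m.
The apsides satisfy r_p + r_a = 2a, so the apoapsis radius is 2a − r_p = 1.025×10⁷ m = 10251 km.
Apoapsis altitude = 10251 − 3390 = 6860.7 km.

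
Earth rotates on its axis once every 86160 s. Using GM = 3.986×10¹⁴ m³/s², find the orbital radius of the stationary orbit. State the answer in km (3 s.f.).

r_sync ≈ 42200 km

A synchronous orbit has period T, so by Kepler's third law a = (μT²/4π²)^(1/3).
μT²/4π² = 3.986×10¹⁴ × (8.616×10⁴)² / 39.48 = 7.495×10²² m³.
a = 4.216×10⁷ m = 42163 km.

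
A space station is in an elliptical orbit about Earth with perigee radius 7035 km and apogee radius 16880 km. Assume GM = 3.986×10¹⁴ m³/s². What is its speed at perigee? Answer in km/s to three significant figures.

v ≈ 8.94 km/s

Semi-major axis a = (r_p + r_a)/2 = 11958 km = 1.196×10⁷ m.
Vis-viva: v² = μ(2/r − 1/a) = 3.986×10¹⁴ × (2.843×10⁻⁷ − 8.363×10⁻⁸) = 7.998×10⁷ m²/s².
v = 8943 m/s = 8.943 km/s.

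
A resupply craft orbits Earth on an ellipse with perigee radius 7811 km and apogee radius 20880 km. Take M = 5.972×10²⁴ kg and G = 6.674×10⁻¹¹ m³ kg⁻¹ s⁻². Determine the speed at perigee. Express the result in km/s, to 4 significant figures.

v ≈ 8.618 km/s

μ = GM = 6.674×10⁻¹¹ × 5.972×10²⁴ = 3.986×10¹⁴ m³/s².
Semi-major axis a = (r_p + r_a)/2 = 14346 km = 1.435×10⁷ m.
Vis-viva: v² = μ(2/r − 1/a) = 3.986×10¹⁴ × (2.560×10⁻⁷ − 6.971×10⁻⁸) = 7.427×10⁷ m²/s².
v = 8618 m/s = 8.618 km/s.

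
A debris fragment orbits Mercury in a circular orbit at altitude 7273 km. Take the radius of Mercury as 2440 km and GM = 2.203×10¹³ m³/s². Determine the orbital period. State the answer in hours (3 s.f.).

r = 2440 + 7273 = 9713.0 km = 9.7130×10⁶ m.
Kepler's third law: T = 2π√(r³/μ) = 2π√((9.713×10⁶)³ / 2.203×10¹³).
r³/μ = 4.160×10⁷ s², so T = 2π × 6.449×10³ = 4.052×10⁴ s.
Converting: 4.052×10⁴ s ÷ 3600 = 11.26 hours.

T ≈ 11.3 hours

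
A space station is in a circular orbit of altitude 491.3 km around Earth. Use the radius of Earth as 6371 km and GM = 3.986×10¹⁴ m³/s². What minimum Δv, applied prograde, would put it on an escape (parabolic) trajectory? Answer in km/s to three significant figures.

Δv ≈ 3.16 km/s

r = 6371 + 491.3 = 6862.3 km = 6.8623×10⁶ m.
Circular speed v_c = √(μ/r) = 7621 m/s.
Escape speed v_esc = √(2μ/r) = √2 × v_c = 10780 m/s.
Δv = v_esc − v_c = 3157 m/s = 3.157 km/s.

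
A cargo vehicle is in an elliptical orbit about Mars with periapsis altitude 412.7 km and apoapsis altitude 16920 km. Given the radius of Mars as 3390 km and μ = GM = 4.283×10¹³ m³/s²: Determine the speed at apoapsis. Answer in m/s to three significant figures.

r_p = 3390 + 412.7 = 3802.7 km = 3.8027×10⁶ m.
r_a = 3390 + 16920 = 20310 km = 2.0310×10⁷ m.
Semi-major axis a = (r_p + r_a)/2 = 12056 km = 1.206×10⁷ m.
Vis-viva: v² = μ(2/r − 1/a) = 4.283×10¹³ × (9.847×10⁻⁸ − 8.294×10⁻⁸) = 6.651×10⁵ m²/s².
v = 815.6 m/s.

v ≈ 816 m/s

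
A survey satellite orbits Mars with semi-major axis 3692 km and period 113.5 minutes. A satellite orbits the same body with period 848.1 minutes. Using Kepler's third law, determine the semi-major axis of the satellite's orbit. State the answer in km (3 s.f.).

Kepler's third law: a³ ∝ T², so a₂ = a₁ (T₂/T₁)^(2/3).
T₂/T₁ = 7.472, (T₂/T₁)^(2/3) = 3.822.
a₂ = 3692 × 3.822 = 14110 km.

a₂ ≈ 14100 km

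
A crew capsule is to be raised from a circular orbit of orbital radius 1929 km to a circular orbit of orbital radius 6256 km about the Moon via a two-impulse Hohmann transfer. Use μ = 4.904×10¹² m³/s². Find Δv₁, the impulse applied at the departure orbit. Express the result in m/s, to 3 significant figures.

Δv ≈ 377 m/s

r₁ = 1929 km = 1.929×10⁶ m.
r₂ = 6256 km = 6.256×10⁶ m.
Transfer ellipse a_t = (r₁ + r₂)/2 = 4.092×10⁶ m.
At r₁: circular v_c1 = √(μ/r₁) = 1594 m/s; transfer-perilune v_p = √[μ(2/r₁ − 1/a_t)] = 1971 m/s.
Δv₁ = v_p − v_c1 = 376.9 m/s.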